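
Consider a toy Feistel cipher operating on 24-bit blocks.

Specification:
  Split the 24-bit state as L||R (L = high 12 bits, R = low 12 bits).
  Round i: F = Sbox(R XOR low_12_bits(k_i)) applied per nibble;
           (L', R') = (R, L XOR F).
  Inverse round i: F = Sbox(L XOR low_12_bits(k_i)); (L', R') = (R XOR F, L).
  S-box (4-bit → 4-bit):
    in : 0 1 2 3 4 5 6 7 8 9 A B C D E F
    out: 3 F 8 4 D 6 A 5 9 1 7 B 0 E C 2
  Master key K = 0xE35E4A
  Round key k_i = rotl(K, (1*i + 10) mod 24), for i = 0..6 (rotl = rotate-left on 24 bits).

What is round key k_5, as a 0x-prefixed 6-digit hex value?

0x2571AF

K = 0xE35E4A
k_0 = rotl(K, (1*0+10) mod 24) = rotl(K, 10) = 0x792B8D
k_1 = rotl(K, (1*1+10) mod 24) = rotl(K, 11) = 0xF2571A
k_2 = rotl(K, (1*2+10) mod 24) = rotl(K, 12) = 0xE4AE35
k_3 = rotl(K, (1*3+10) mod 24) = rotl(K, 13) = 0xC95C6B
k_4 = rotl(K, (1*4+10) mod 24) = rotl(K, 14) = 0x92B8D7
k_5 = rotl(K, (1*5+10) mod 24) = rotl(K, 15) = 0x2571AF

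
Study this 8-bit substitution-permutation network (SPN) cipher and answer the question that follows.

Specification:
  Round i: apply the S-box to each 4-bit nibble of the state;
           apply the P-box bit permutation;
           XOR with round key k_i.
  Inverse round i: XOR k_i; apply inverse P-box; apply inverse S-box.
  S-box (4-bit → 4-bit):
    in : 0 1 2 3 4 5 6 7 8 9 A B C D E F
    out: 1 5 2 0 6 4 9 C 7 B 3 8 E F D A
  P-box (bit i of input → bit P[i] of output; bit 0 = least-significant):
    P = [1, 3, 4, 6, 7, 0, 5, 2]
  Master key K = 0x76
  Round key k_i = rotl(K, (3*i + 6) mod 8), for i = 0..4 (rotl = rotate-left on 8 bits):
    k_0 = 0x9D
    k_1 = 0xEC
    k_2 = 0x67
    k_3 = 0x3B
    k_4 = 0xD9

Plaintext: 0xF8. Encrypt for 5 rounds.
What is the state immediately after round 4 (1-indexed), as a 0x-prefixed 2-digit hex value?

0x59

s_0 = plaintext = 0xF8
s_1 = Round(s_0, k_0) = 0x82
s_2 = Round(s_1, k_1) = 0x45
s_3 = Round(s_2, k_2) = 0x56
s_4 = Round(s_3, k_3) = 0x59
s_5 = Round(s_4, k_4) = 0xB3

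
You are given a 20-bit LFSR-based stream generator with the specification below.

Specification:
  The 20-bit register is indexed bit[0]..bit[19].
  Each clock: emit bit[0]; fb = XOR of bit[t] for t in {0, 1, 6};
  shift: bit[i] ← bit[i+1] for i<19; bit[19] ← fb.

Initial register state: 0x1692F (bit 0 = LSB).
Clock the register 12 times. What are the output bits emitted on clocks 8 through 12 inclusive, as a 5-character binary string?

reg_0 = 0x1692F
clock 1: out=1, reg = 0x0B497
clock 2: out=1, reg = 0x05A4B
clock 3: out=1, reg = 0x82D25
clock 4: out=1, reg = 0xC1692
clock 5: out=0, reg = 0xE0B49
clock 6: out=1, reg = 0x705A4
clock 7: out=0, reg = 0x382D2
clock 8: out=0, reg = 0x1C169
clock 9: out=1, reg = 0x0E0B4
clock 10: out=0, reg = 0x0705A
clock 11: out=0, reg = 0x0382D
clock 12: out=1, reg = 0x81C16

01001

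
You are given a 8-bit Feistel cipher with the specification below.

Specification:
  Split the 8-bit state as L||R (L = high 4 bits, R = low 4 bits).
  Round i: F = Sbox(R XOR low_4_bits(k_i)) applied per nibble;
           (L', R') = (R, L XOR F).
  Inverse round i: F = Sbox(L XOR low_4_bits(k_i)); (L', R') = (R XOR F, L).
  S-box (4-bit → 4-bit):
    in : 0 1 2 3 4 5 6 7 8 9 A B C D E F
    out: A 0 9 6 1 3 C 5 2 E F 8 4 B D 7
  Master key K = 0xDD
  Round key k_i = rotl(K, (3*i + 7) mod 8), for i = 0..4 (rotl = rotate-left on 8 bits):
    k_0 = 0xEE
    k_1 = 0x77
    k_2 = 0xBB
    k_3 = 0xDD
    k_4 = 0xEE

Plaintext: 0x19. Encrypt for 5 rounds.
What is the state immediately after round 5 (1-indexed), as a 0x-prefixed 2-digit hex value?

0xD3

s_0 = plaintext = 0x19
s_1 = Round(s_0, k_0) = 0x94
s_2 = Round(s_1, k_1) = 0x4F
s_3 = Round(s_2, k_2) = 0xF5
s_4 = Round(s_3, k_3) = 0x5D
s_5 = Round(s_4, k_4) = 0xD3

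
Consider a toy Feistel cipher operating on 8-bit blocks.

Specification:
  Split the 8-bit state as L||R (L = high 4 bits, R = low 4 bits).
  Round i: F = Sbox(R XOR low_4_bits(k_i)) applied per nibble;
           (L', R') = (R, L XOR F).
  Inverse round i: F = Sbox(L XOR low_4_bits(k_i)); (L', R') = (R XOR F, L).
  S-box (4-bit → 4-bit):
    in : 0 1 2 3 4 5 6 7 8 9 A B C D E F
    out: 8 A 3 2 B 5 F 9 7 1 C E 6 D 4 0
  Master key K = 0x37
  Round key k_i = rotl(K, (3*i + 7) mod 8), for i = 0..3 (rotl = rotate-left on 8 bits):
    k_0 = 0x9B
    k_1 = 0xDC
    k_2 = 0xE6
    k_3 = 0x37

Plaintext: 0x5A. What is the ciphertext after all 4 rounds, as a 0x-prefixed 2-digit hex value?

0xBE

s_0 = plaintext = 0x5A
s_1 = Round(s_0, k_0) = 0xAF
s_2 = Round(s_1, k_1) = 0xF8
s_3 = Round(s_2, k_2) = 0x8B
s_4 = Round(s_3, k_3) = 0xBE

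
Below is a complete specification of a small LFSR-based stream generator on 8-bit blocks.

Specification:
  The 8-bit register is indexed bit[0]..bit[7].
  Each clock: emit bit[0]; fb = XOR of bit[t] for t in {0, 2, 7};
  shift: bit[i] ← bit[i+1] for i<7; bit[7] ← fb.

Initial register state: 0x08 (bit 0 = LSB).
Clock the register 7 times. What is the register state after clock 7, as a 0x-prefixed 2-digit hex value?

0x0C

reg_0 = 0x08
clock 1: out=0, reg = 0x04
clock 2: out=0, reg = 0x82
clock 3: out=0, reg = 0xC1
clock 4: out=1, reg = 0x60
clock 5: out=0, reg = 0x30
clock 6: out=0, reg = 0x18
clock 7: out=0, reg = 0x0C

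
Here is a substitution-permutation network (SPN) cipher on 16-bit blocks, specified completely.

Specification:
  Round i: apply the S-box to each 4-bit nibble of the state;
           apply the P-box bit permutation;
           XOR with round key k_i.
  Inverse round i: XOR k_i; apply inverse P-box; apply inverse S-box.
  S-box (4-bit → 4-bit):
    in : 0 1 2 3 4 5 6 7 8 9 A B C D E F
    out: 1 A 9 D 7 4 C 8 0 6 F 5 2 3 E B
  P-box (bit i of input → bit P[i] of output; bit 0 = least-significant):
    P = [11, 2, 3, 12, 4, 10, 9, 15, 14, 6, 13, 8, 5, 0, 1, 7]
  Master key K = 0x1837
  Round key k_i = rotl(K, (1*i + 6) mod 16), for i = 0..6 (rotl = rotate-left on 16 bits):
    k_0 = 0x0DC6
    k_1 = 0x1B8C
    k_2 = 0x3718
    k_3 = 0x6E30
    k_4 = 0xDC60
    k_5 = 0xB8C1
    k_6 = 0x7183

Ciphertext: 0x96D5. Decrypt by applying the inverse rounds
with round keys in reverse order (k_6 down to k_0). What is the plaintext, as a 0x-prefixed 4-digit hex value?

0x394A

s_0 = ciphertext = 0x96D5
s_1 = InvRound(s_0, k_6) = 0x5AAC
s_2 = InvRound(s_1, k_5) = 0xD469
s_3 = InvRound(s_2, k_4) = 0xC88B
s_4 = InvRound(s_3, k_3) = 0xA5A5
s_5 = InvRound(s_4, k_2) = 0xF83E
s_6 = InvRound(s_5, k_1) = 0x3338
s_7 = InvRound(s_6, k_0) = 0x394A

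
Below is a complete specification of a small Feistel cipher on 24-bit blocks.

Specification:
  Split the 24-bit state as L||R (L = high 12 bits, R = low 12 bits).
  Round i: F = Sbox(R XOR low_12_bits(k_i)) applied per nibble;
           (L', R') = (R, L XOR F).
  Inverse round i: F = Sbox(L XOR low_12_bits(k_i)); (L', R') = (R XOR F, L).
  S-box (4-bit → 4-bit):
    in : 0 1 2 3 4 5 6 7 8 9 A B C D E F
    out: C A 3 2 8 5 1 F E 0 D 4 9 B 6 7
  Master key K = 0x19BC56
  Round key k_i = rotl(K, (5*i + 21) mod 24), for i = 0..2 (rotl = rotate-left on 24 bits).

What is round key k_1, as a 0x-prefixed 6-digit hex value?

K = 0x19BC56
k_0 = rotl(K, (5*0+21) mod 24) = rotl(K, 21) = 0xC3378A
k_1 = rotl(K, (5*1+21) mod 24) = rotl(K, 2) = 0x66F158

0x66F158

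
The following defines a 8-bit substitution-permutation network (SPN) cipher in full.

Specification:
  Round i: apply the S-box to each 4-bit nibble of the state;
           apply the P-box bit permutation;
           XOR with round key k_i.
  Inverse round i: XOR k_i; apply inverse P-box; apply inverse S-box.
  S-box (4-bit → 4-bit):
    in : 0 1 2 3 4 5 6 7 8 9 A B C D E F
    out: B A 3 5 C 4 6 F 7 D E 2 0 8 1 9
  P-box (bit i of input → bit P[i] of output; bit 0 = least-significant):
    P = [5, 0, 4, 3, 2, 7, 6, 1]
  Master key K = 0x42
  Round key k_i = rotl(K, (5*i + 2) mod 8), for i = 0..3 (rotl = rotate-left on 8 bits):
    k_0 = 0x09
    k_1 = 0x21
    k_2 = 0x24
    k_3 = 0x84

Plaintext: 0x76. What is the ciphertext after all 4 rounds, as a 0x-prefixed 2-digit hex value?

0xE3

s_0 = plaintext = 0x76
s_1 = Round(s_0, k_0) = 0xDE
s_2 = Round(s_1, k_1) = 0x03
s_3 = Round(s_2, k_2) = 0x92
s_4 = Round(s_3, k_3) = 0xE3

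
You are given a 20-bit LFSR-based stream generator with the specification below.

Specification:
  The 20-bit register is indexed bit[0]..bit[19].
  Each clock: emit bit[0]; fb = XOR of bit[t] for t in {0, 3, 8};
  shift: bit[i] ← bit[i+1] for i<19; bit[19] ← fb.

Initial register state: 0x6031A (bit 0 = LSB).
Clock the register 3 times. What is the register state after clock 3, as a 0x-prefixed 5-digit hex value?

reg_0 = 0x6031A
clock 1: out=0, reg = 0x3018D
clock 2: out=1, reg = 0x980C6
clock 3: out=0, reg = 0x4C063

0x4C063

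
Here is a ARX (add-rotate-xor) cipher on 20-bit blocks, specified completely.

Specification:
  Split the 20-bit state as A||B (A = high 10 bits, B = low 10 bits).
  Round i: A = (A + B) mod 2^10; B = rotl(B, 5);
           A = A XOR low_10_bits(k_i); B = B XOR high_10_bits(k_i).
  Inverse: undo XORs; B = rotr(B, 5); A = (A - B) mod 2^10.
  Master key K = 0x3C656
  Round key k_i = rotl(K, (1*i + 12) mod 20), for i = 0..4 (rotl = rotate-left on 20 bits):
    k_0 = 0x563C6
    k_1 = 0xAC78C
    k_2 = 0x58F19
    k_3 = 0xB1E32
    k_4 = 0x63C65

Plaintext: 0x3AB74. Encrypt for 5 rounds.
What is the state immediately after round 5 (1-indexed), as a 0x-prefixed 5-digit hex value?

s_0 = plaintext = 0x3AB74
s_1 = Round(s_0, k_0) = 0xE63C3
s_2 = Round(s_1, k_1) = 0x35ECF
s_3 = Round(s_2, k_2) = 0x2FC95
s_4 = Round(s_3, k_3) = 0xD9863
s_5 = Round(s_4, k_4) = 0xEB1EC

0xEB1EC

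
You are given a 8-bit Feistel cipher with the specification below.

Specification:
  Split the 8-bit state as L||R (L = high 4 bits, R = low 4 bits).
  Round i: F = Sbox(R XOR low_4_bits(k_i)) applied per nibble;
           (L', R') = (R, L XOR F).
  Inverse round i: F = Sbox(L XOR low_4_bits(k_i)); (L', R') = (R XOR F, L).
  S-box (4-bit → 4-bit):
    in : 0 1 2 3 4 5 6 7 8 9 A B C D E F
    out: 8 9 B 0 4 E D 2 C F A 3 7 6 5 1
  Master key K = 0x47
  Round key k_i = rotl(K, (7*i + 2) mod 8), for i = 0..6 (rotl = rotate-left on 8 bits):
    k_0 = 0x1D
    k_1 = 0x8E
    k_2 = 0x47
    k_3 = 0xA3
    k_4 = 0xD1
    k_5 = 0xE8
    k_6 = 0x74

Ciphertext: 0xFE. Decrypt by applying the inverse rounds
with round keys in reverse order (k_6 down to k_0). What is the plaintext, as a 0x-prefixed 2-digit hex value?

0x00

s_0 = ciphertext = 0xFE
s_1 = InvRound(s_0, k_6) = 0xDF
s_2 = InvRound(s_1, k_5) = 0x1D
s_3 = InvRound(s_2, k_4) = 0x51
s_4 = InvRound(s_3, k_3) = 0xC5
s_5 = InvRound(s_4, k_2) = 0x6C
s_6 = InvRound(s_5, k_1) = 0x06
s_7 = InvRound(s_6, k_0) = 0x00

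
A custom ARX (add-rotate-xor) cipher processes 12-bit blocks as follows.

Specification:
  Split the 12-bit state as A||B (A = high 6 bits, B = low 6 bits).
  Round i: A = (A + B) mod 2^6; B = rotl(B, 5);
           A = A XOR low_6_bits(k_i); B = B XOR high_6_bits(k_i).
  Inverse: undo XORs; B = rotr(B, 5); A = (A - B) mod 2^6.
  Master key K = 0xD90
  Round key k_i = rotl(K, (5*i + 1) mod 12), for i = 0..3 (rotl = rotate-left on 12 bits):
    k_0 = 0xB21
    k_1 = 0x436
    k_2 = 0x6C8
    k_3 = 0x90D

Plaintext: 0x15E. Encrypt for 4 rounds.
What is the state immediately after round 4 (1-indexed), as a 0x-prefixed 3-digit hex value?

s_0 = plaintext = 0x15E
s_1 = Round(s_0, k_0) = 0x0A3
s_2 = Round(s_1, k_1) = 0x4E1
s_3 = Round(s_2, k_2) = 0xF2B
s_4 = Round(s_3, k_3) = 0xA91

0xA91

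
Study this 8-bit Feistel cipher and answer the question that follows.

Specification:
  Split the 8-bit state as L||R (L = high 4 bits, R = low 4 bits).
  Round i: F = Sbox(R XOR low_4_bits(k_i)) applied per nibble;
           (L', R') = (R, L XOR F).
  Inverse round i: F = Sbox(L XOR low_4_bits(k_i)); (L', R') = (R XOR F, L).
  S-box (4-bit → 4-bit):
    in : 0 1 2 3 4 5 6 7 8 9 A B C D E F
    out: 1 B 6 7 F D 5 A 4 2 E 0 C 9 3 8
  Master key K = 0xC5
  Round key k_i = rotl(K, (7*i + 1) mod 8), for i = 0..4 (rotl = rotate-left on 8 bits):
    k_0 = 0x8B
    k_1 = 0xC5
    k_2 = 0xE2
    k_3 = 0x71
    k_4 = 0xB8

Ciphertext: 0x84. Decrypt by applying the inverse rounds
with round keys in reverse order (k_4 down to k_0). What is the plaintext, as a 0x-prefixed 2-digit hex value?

0x5E

s_0 = ciphertext = 0x84
s_1 = InvRound(s_0, k_4) = 0x58
s_2 = InvRound(s_1, k_3) = 0x75
s_3 = InvRound(s_2, k_2) = 0x87
s_4 = InvRound(s_3, k_1) = 0xE8
s_5 = InvRound(s_4, k_0) = 0x5E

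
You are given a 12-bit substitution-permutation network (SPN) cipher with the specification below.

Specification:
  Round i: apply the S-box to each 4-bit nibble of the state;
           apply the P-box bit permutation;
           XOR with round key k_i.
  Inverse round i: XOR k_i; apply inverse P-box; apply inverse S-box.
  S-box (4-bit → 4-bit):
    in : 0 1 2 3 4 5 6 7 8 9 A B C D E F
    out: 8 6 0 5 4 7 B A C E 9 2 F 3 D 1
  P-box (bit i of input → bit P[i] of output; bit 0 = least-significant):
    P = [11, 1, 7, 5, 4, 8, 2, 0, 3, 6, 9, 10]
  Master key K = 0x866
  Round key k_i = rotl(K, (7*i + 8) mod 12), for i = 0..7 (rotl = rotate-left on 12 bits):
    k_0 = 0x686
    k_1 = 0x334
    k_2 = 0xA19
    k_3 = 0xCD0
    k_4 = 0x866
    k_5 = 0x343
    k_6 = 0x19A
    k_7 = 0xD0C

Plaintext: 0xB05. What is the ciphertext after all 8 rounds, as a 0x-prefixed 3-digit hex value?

0xF03

s_0 = plaintext = 0xB05
s_1 = Round(s_0, k_0) = 0xE45
s_2 = Round(s_1, k_1) = 0xDBA
s_3 = Round(s_2, k_2) = 0x371
s_4 = Round(s_3, k_3) = 0xF5B
s_5 = Round(s_4, k_4) = 0x978
s_6 = Round(s_5, k_5) = 0x4A2
s_7 = Round(s_6, k_6) = 0x38B
s_8 = Round(s_7, k_7) = 0xF03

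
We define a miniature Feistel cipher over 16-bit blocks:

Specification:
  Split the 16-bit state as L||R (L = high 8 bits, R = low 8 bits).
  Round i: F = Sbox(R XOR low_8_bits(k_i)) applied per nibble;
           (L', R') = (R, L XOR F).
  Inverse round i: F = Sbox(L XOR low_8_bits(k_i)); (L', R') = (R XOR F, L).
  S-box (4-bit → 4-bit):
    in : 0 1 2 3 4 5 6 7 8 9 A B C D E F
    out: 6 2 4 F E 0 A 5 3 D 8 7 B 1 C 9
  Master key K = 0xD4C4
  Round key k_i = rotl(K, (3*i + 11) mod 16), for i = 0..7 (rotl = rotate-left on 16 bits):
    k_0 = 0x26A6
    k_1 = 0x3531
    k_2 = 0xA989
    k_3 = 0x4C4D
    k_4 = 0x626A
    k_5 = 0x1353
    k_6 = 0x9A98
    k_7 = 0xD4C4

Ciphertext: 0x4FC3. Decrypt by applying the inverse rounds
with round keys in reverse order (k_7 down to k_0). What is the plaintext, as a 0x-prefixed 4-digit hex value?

0xABF6

s_0 = ciphertext = 0x4FC3
s_1 = InvRound(s_0, k_7) = 0xF44F
s_2 = InvRound(s_1, k_6) = 0xE4F4
s_3 = InvRound(s_2, k_5) = 0x81E4
s_4 = InvRound(s_3, k_4) = 0x2381
s_5 = InvRound(s_4, k_3) = 0x2D23
s_6 = InvRound(s_5, k_2) = 0xAD2D
s_7 = InvRound(s_6, k_1) = 0xF6AD
s_8 = InvRound(s_7, k_0) = 0xABF6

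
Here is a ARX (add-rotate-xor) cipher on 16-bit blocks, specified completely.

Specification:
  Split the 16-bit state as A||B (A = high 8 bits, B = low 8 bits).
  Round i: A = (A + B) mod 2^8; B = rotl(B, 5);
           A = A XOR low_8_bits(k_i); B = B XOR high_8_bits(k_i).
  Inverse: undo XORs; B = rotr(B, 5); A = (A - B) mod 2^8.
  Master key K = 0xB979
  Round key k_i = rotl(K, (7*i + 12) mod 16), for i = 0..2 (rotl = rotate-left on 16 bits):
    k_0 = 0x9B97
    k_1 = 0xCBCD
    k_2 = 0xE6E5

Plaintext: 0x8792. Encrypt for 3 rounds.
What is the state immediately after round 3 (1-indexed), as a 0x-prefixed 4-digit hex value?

0x69B8

s_0 = plaintext = 0x8792
s_1 = Round(s_0, k_0) = 0x8EC9
s_2 = Round(s_1, k_1) = 0x9AF2
s_3 = Round(s_2, k_2) = 0x69B8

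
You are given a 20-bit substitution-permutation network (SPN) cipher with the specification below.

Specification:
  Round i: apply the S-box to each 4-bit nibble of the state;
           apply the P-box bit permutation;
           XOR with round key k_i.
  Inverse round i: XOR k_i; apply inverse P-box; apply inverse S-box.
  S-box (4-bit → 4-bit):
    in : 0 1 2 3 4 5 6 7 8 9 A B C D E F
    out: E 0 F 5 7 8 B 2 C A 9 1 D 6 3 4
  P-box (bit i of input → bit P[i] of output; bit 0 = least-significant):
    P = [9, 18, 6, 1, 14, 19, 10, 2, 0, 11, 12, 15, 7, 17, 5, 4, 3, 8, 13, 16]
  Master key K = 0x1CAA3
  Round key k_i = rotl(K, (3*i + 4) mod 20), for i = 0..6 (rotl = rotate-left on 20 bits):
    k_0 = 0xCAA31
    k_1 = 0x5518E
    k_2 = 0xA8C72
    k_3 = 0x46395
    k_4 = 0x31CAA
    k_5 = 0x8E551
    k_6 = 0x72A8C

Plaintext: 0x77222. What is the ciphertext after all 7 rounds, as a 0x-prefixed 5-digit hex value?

0x2D0FD

s_0 = plaintext = 0x77222
s_1 = Round(s_0, k_0) = 0x27576
s_2 = Round(s_1, k_1) = 0xAF284
s_3 = Round(s_2, k_2) = 0xF121F
s_4 = Round(s_3, k_3) = 0x4DBD4
s_5 = Round(s_4, k_4) = 0xD3BC3
s_6 = Round(s_5, k_5) = 0x882B4
s_7 = Round(s_6, k_6) = 0x2D0FD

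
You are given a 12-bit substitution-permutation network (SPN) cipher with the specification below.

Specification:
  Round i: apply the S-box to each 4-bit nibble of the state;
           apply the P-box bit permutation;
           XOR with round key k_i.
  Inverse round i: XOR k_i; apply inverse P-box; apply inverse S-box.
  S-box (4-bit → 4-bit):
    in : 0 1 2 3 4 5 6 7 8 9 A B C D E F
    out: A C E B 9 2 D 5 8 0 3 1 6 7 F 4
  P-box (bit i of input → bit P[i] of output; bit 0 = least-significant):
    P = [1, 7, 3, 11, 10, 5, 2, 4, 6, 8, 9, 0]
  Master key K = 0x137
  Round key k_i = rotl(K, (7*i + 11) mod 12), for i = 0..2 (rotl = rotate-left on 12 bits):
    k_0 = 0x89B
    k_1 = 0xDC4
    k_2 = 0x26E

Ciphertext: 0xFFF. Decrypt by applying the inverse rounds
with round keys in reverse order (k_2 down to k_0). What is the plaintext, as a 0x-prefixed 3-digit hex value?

0x3AE

s_0 = ciphertext = 0xFFF
s_1 = InvRound(s_0, k_2) = 0x040
s_2 = InvRound(s_1, k_1) = 0x570
s_3 = InvRound(s_2, k_0) = 0x3AE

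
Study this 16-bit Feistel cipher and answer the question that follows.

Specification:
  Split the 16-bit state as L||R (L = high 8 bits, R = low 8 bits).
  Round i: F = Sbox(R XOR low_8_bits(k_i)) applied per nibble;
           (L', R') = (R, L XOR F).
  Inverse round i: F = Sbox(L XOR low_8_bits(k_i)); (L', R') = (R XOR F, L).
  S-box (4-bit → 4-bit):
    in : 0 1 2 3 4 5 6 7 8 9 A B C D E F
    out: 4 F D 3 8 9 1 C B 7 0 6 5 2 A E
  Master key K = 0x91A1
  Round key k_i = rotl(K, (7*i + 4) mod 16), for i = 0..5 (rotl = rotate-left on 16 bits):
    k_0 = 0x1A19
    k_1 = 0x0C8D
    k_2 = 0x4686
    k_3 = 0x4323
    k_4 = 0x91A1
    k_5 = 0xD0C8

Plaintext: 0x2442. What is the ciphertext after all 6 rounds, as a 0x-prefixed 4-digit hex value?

0xAFAF

s_0 = plaintext = 0x2442
s_1 = Round(s_0, k_0) = 0x42B2
s_2 = Round(s_1, k_1) = 0xB27C
s_3 = Round(s_2, k_2) = 0x7C52
s_4 = Round(s_3, k_3) = 0x52B3
s_5 = Round(s_4, k_4) = 0xB3AF
s_6 = Round(s_5, k_5) = 0xAFAF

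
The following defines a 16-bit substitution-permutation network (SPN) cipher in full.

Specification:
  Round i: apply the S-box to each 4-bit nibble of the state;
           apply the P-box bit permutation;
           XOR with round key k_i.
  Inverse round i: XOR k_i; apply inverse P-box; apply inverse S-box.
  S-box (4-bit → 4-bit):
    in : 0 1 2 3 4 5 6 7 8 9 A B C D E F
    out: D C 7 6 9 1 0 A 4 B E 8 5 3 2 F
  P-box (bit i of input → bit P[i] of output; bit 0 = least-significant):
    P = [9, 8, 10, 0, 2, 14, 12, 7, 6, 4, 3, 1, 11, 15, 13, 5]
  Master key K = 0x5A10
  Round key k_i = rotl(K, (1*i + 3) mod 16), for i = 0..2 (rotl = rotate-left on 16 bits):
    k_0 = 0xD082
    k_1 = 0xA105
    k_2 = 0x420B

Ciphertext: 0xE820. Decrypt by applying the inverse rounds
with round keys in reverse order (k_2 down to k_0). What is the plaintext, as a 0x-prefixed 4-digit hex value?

s_0 = ciphertext = 0xE820
s_1 = InvRound(s_0, k_2) = 0xF164
s_2 = InvRound(s_1, k_1) = 0xB53B
s_3 = InvRound(s_2, k_0) = 0x137A

0x137A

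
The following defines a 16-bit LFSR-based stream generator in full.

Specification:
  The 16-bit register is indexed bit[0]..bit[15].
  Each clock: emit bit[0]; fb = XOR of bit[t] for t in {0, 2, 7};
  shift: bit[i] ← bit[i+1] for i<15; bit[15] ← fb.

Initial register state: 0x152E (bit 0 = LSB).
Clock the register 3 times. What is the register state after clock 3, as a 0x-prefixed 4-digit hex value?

0xE2A5

reg_0 = 0x152E
clock 1: out=0, reg = 0x8A97
clock 2: out=1, reg = 0xC54B
clock 3: out=1, reg = 0xE2A5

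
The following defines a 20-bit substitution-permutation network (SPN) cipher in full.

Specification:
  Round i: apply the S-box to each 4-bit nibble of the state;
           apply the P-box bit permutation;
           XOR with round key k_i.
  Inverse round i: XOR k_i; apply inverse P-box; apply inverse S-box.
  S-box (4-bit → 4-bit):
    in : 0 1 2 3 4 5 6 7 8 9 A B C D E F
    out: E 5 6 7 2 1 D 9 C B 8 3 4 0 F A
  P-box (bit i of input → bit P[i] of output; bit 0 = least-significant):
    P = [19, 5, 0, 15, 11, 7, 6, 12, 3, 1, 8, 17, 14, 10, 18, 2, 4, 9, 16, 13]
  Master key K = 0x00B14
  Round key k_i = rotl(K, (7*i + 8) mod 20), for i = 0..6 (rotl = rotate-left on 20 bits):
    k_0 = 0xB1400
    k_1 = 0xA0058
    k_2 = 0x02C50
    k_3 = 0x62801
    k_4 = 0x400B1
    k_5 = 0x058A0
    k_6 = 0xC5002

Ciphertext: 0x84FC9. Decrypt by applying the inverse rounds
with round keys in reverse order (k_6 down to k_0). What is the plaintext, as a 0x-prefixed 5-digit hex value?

s_0 = ciphertext = 0x84FC9
s_1 = InvRound(s_0, k_6) = 0x423EC
s_2 = InvRound(s_1, k_5) = 0xF616D
s_3 = InvRound(s_2, k_4) = 0x67625
s_4 = InvRound(s_3, k_3) = 0x49D74
s_5 = InvRound(s_4, k_2) = 0xA8CAF
s_6 = InvRound(s_5, k_1) = 0x5F430
s_7 = InvRound(s_6, k_0) = 0x71AD9

0x71AD9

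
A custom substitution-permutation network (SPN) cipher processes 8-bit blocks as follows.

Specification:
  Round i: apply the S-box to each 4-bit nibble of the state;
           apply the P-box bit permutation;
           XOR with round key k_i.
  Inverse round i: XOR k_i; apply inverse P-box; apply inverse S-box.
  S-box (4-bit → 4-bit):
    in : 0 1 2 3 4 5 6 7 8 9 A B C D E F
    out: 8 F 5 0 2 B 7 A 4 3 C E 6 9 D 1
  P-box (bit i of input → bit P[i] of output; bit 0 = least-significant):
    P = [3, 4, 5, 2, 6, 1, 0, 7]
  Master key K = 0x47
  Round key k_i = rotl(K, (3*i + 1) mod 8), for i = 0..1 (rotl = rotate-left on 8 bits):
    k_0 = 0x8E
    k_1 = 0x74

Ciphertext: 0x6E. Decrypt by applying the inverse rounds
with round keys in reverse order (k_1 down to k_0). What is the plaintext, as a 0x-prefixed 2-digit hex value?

0x10

s_0 = ciphertext = 0x6E
s_1 = InvRound(s_0, k_1) = 0x49
s_2 = InvRound(s_1, k_0) = 0x10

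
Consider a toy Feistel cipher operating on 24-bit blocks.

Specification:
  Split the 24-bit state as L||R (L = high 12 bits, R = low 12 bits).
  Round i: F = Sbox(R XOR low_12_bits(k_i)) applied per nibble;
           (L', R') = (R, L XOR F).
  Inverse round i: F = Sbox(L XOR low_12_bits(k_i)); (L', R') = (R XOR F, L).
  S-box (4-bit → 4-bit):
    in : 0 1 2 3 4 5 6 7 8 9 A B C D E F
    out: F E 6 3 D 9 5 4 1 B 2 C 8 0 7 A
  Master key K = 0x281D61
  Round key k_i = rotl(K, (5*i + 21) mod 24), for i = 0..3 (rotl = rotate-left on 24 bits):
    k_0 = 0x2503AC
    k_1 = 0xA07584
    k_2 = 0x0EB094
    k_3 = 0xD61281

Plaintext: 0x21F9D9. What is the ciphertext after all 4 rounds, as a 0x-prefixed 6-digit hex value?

0xF8A023

s_0 = plaintext = 0x21F9D9
s_1 = Round(s_0, k_0) = 0x9D9056
s_2 = Round(s_1, k_1) = 0x0560DF
s_3 = Round(s_2, k_2) = 0x0DFF8A
s_4 = Round(s_3, k_3) = 0xF8A023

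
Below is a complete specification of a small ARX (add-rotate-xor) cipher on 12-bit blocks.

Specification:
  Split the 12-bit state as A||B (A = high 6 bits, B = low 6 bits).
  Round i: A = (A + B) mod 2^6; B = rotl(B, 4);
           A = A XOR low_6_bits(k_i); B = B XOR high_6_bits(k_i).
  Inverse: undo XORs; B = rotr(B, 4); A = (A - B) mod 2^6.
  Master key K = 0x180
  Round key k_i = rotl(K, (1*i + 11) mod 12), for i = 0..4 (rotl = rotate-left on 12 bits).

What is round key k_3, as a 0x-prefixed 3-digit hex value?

K = 0x180
k_0 = rotl(K, (1*0+11) mod 12) = rotl(K, 11) = 0x0C0
k_1 = rotl(K, (1*1+11) mod 12) = rotl(K, 0) = 0x180
k_2 = rotl(K, (1*2+11) mod 12) = rotl(K, 1) = 0x300
k_3 = rotl(K, (1*3+11) mod 12) = rotl(K, 2) = 0x600

0x600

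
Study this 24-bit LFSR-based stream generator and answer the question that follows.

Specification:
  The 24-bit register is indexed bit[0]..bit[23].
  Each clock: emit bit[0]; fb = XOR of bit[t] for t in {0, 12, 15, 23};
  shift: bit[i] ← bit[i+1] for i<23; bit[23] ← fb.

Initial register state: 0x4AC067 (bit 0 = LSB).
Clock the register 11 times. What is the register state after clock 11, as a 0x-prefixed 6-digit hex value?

reg_0 = 0x4AC067
clock 1: out=1, reg = 0x256033
clock 2: out=1, reg = 0x92B019
clock 3: out=1, reg = 0x49580C
clock 4: out=0, reg = 0xA4AC06
clock 5: out=0, reg = 0x525603
clock 6: out=1, reg = 0x292B01
clock 7: out=1, reg = 0x949580
clock 8: out=0, reg = 0xCA4AC0
clock 9: out=0, reg = 0xE52560
clock 10: out=0, reg = 0xF292B0
clock 11: out=0, reg = 0xF94958

0xF94958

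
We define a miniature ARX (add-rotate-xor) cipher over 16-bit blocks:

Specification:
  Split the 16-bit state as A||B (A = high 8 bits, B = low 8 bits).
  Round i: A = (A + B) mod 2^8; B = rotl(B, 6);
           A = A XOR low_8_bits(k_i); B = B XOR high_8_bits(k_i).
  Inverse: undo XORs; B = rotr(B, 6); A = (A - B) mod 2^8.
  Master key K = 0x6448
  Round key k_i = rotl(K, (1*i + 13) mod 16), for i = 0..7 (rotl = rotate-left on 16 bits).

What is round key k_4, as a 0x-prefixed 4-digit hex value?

0xC890

K = 0x6448
k_0 = rotl(K, (1*0+13) mod 16) = rotl(K, 13) = 0x0C89
k_1 = rotl(K, (1*1+13) mod 16) = rotl(K, 14) = 0x1912
k_2 = rotl(K, (1*2+13) mod 16) = rotl(K, 15) = 0x3224
k_3 = rotl(K, (1*3+13) mod 16) = rotl(K, 0) = 0x6448
k_4 = rotl(K, (1*4+13) mod 16) = rotl(K, 1) = 0xC890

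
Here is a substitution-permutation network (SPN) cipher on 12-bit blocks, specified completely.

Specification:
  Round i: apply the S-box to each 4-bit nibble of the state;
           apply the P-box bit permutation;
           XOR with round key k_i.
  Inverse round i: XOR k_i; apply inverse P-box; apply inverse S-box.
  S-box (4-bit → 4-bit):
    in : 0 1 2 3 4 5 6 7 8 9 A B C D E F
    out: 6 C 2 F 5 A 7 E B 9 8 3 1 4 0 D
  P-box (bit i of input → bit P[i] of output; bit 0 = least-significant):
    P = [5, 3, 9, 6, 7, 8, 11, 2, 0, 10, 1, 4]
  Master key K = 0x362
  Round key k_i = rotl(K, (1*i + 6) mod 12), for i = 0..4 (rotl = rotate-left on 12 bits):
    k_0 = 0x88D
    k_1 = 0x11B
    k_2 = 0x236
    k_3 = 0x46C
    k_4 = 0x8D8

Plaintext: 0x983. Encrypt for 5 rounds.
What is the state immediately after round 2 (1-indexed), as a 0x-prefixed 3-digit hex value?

0xE16

s_0 = plaintext = 0x983
s_1 = Round(s_0, k_0) = 0xB70
s_2 = Round(s_1, k_1) = 0xE16
s_3 = Round(s_2, k_2) = 0x81A
s_4 = Round(s_3, k_3) = 0x839
s_5 = Round(s_4, k_4) = 0x52D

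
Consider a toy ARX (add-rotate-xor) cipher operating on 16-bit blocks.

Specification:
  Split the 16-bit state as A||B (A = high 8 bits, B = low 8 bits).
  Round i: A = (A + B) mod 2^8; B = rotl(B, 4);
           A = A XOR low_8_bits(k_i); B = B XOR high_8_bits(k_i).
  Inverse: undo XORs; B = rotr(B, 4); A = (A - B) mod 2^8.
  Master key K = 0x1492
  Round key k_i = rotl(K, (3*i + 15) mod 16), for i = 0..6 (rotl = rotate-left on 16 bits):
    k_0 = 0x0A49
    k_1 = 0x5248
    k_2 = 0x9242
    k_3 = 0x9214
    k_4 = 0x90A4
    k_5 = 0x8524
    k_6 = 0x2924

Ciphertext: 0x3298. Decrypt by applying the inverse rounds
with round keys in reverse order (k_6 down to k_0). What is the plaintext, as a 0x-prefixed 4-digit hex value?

s_0 = ciphertext = 0x3298
s_1 = InvRound(s_0, k_6) = 0xFB1B
s_2 = InvRound(s_1, k_5) = 0xF6E9
s_3 = InvRound(s_2, k_4) = 0xBB97
s_4 = InvRound(s_3, k_3) = 0x5F50
s_5 = InvRound(s_4, k_2) = 0xF12C
s_6 = InvRound(s_5, k_1) = 0xD2E7
s_7 = InvRound(s_6, k_0) = 0xBDDE

0xBDDE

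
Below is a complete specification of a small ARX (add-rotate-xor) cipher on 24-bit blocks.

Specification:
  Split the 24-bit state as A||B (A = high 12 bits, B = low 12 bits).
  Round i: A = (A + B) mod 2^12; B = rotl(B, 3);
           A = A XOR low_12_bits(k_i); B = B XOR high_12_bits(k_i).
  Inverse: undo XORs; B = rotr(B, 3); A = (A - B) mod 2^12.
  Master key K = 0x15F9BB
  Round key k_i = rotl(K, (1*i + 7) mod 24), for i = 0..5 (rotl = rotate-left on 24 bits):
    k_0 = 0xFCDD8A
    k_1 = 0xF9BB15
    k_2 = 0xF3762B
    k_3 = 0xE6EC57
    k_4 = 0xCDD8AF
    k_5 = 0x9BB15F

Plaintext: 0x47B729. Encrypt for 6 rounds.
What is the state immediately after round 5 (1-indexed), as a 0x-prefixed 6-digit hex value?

s_0 = plaintext = 0x47B729
s_1 = Round(s_0, k_0) = 0x62E686
s_2 = Round(s_1, k_1) = 0x7A1BA8
s_3 = Round(s_2, k_2) = 0x562272
s_4 = Round(s_3, k_3) = 0xB83DFF
s_5 = Round(s_4, k_4) = 0x12D323
s_6 = Round(s_5, k_5) = 0x50F0A2

0x12D323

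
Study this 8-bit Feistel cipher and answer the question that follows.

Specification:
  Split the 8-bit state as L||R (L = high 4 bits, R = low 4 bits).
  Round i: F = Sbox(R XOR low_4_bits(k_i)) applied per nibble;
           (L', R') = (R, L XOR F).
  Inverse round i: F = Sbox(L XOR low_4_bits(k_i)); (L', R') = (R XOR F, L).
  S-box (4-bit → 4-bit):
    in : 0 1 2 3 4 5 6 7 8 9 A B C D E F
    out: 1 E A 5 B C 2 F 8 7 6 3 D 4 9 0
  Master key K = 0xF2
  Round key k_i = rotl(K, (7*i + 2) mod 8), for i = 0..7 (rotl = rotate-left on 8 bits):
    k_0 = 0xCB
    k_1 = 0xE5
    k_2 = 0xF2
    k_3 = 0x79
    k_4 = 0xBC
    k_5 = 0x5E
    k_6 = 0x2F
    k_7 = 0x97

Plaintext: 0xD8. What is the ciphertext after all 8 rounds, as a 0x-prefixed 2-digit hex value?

s_0 = plaintext = 0xD8
s_1 = Round(s_0, k_0) = 0x88
s_2 = Round(s_1, k_1) = 0x8C
s_3 = Round(s_2, k_2) = 0xC1
s_4 = Round(s_3, k_3) = 0x14
s_5 = Round(s_4, k_4) = 0x49
s_6 = Round(s_5, k_5) = 0x9B
s_7 = Round(s_6, k_6) = 0xB2
s_8 = Round(s_7, k_7) = 0x27

0x27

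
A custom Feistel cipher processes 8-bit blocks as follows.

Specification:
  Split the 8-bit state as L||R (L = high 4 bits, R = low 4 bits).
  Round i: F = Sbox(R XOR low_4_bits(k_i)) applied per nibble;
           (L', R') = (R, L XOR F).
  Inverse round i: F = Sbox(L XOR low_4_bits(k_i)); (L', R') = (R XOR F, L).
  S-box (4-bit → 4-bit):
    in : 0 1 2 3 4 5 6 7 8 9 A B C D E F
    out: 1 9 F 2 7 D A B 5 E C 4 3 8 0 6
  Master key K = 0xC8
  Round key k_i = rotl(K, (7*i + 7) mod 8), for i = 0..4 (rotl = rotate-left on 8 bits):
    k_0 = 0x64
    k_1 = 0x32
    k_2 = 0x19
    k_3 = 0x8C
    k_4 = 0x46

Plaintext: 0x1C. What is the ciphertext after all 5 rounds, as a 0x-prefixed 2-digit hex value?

s_0 = plaintext = 0x1C
s_1 = Round(s_0, k_0) = 0xC4
s_2 = Round(s_1, k_1) = 0x46
s_3 = Round(s_2, k_2) = 0x62
s_4 = Round(s_3, k_3) = 0x26
s_5 = Round(s_4, k_4) = 0x63

0x63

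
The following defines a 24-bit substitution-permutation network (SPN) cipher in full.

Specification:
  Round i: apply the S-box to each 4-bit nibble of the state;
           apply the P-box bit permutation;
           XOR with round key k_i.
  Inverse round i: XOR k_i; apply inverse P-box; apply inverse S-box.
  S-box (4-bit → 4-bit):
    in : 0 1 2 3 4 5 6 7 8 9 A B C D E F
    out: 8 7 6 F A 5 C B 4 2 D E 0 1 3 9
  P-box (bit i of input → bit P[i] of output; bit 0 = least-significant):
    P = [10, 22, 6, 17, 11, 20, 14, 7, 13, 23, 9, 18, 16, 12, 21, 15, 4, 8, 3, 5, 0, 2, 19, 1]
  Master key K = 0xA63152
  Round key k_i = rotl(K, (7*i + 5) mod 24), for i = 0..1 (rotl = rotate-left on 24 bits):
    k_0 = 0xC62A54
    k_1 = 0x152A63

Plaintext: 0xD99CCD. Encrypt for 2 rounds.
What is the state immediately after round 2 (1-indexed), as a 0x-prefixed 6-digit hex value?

0x30D60B

s_0 = plaintext = 0xD99CCD
s_1 = Round(s_0, k_0) = 0xC63F55
s_2 = Round(s_1, k_1) = 0x30D60B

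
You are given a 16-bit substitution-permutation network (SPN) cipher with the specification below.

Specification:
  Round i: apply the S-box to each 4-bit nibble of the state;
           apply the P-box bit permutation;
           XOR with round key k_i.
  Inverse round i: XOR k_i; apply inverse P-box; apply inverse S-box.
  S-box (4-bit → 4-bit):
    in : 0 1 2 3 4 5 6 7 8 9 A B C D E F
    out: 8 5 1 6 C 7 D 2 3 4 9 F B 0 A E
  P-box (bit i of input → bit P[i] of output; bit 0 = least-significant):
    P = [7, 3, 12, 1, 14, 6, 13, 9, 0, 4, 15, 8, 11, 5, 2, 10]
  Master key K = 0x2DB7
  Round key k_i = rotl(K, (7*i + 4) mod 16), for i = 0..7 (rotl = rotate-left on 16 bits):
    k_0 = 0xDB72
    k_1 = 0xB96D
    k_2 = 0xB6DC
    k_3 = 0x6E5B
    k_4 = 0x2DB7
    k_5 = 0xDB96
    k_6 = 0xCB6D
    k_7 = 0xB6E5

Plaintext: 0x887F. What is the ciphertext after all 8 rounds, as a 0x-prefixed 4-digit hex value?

0x9A76

s_0 = plaintext = 0x887F
s_1 = Round(s_0, k_0) = 0xC309
s_2 = Round(s_1, k_1) = 0x275D
s_3 = Round(s_2, k_2) = 0xDE8C
s_4 = Round(s_3, k_3) = 0x2F81
s_5 = Round(s_4, k_4) = 0xF467
s_6 = Round(s_5, k_5) = 0x3CBA
s_7 = Round(s_6, k_6) = 0xA89A
s_8 = Round(s_7, k_7) = 0x9A76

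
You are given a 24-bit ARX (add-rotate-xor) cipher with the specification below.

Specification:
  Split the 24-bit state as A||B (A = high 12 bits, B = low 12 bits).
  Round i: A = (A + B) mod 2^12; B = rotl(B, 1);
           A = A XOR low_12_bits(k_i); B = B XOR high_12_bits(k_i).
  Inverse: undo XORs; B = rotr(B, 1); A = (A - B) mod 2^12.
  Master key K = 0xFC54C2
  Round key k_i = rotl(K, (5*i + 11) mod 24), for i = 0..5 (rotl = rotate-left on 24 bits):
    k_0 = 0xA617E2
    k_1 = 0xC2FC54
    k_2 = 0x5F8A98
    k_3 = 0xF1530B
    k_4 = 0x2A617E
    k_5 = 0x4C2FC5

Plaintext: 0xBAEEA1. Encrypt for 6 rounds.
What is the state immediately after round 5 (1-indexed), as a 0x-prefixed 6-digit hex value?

0xE6E835

s_0 = plaintext = 0xBAEEA1
s_1 = Round(s_0, k_0) = 0xDAD722
s_2 = Round(s_1, k_1) = 0x89B26B
s_3 = Round(s_2, k_2) = 0x19E12E
s_4 = Round(s_3, k_3) = 0x1C7D49
s_5 = Round(s_4, k_4) = 0xE6E835
s_6 = Round(s_5, k_5) = 0x9664A9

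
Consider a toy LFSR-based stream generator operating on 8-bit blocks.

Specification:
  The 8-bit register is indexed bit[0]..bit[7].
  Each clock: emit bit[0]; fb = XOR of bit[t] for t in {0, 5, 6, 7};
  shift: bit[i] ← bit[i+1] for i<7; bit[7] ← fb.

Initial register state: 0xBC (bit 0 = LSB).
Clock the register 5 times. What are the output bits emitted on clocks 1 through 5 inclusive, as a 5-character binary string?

reg_0 = 0xBC
clock 1: out=0, reg = 0x5E
clock 2: out=0, reg = 0xAF
clock 3: out=1, reg = 0xD7
clock 4: out=1, reg = 0xEB
clock 5: out=1, reg = 0x75

00111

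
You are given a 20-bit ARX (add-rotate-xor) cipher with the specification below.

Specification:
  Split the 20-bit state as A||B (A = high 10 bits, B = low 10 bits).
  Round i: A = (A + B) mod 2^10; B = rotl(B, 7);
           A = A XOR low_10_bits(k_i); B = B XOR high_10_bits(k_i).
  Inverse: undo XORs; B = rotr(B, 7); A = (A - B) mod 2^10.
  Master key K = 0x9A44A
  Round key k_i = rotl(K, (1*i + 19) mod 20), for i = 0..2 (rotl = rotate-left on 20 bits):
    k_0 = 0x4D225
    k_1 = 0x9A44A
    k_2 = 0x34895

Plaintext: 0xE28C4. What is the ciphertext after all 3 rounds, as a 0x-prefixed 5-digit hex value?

s_0 = plaintext = 0xE28C4
s_1 = Round(s_0, k_0) = 0x9AF2C
s_2 = Round(s_1, k_1) = 0x7740C
s_3 = Round(s_2, k_2) = 0x5F2D3

0x5F2D3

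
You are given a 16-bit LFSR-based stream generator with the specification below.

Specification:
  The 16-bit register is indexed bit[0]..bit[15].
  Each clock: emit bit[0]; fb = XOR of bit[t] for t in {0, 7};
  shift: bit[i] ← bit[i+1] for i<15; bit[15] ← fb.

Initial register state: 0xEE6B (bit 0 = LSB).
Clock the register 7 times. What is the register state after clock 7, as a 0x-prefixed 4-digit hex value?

0x6FDC

reg_0 = 0xEE6B
clock 1: out=1, reg = 0xF735
clock 2: out=1, reg = 0xFB9A
clock 3: out=0, reg = 0xFDCD
clock 4: out=1, reg = 0x7EE6
clock 5: out=0, reg = 0xBF73
clock 6: out=1, reg = 0xDFB9
clock 7: out=1, reg = 0x6FDC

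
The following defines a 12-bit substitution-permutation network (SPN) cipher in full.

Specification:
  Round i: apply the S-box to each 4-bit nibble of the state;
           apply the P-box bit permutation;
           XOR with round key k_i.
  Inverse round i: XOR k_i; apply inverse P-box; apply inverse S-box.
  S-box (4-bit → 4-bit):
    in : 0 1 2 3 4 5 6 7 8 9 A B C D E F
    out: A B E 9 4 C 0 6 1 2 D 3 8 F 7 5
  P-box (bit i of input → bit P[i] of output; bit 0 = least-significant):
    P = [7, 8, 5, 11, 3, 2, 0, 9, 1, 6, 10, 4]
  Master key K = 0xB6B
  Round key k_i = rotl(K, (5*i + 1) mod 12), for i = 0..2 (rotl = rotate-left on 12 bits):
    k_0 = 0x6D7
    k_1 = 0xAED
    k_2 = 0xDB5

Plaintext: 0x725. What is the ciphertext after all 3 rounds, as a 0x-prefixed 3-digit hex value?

0x727

s_0 = plaintext = 0x725
s_1 = Round(s_0, k_0) = 0x8B2
s_2 = Round(s_1, k_1) = 0x3C3
s_3 = Round(s_2, k_2) = 0x727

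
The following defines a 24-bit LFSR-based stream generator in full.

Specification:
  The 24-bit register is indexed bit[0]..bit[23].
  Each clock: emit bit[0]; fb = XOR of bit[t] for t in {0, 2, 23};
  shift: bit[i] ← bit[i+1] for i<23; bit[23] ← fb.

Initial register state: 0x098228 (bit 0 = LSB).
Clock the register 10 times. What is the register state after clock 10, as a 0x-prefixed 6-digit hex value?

reg_0 = 0x098228
clock 1: out=0, reg = 0x04C114
clock 2: out=0, reg = 0x82608A
clock 3: out=0, reg = 0xC13045
clock 4: out=1, reg = 0xE09822
clock 5: out=0, reg = 0xF04C11
clock 6: out=1, reg = 0x782608
clock 7: out=0, reg = 0x3C1304
clock 8: out=0, reg = 0x9E0982
clock 9: out=0, reg = 0xCF04C1
clock 10: out=1, reg = 0x678260

0x678260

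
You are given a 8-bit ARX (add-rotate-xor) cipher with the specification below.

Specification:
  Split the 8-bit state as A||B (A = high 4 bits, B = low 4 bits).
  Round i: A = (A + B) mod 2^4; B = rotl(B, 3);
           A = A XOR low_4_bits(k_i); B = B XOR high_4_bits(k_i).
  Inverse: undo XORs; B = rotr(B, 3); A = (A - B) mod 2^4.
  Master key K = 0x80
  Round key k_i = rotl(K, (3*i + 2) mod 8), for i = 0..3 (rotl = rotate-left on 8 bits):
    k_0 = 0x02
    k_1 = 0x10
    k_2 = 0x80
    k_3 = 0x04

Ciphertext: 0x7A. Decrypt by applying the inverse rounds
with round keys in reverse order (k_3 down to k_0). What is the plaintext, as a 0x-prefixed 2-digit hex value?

s_0 = ciphertext = 0x7A
s_1 = InvRound(s_0, k_3) = 0xE5
s_2 = InvRound(s_1, k_2) = 0x3B
s_3 = InvRound(s_2, k_1) = 0xE5
s_4 = InvRound(s_3, k_0) = 0x2A

0x2A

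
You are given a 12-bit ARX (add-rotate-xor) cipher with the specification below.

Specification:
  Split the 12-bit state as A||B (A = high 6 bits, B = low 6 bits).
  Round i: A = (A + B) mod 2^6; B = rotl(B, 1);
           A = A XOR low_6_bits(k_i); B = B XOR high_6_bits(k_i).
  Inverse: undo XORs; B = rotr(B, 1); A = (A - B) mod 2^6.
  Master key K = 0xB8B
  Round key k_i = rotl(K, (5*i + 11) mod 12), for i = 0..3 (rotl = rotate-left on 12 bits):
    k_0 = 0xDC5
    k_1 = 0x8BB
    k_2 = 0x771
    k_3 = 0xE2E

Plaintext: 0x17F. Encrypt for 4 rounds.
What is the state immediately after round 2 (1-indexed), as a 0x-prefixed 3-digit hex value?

0xCB2

s_0 = plaintext = 0x17F
s_1 = Round(s_0, k_0) = 0x048
s_2 = Round(s_1, k_1) = 0xCB2
s_3 = Round(s_2, k_2) = 0x578
s_4 = Round(s_3, k_3) = 0x8C9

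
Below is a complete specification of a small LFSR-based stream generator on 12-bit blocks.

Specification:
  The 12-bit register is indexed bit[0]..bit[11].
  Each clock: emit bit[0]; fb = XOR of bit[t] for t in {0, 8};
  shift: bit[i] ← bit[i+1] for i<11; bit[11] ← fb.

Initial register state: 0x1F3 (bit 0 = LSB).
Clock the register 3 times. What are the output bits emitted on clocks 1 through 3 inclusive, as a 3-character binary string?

110

reg_0 = 0x1F3
clock 1: out=1, reg = 0x0F9
clock 2: out=1, reg = 0x87C
clock 3: out=0, reg = 0x43E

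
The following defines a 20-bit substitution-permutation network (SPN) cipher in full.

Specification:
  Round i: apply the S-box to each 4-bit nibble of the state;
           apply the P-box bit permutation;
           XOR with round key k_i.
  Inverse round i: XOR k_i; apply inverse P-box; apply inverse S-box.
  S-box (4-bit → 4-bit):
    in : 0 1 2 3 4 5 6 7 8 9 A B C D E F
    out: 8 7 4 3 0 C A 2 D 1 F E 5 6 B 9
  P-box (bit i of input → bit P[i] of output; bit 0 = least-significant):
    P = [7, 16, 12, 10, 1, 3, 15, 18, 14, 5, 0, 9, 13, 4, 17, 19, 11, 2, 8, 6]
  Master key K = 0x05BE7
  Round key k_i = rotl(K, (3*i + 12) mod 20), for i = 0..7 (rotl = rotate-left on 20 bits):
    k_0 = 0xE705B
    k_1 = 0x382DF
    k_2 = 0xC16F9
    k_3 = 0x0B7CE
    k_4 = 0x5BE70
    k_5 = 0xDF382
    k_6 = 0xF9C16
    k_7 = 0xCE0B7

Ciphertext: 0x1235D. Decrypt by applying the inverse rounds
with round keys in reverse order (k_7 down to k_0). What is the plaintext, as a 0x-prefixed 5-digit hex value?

0x94B31

s_0 = ciphertext = 0x1235D
s_1 = InvRound(s_0, k_7) = 0x50EA3
s_2 = InvRound(s_1, k_6) = 0x7BB2C
s_3 = InvRound(s_2, k_5) = 0x35339
s_4 = InvRound(s_3, k_4) = 0x8CCB0
s_5 = InvRound(s_4, k_3) = 0xAEE32
s_6 = InvRound(s_5, k_2) = 0xFCCAC
s_7 = InvRound(s_6, k_1) = 0xF6AF0
s_8 = InvRound(s_7, k_0) = 0x94B31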